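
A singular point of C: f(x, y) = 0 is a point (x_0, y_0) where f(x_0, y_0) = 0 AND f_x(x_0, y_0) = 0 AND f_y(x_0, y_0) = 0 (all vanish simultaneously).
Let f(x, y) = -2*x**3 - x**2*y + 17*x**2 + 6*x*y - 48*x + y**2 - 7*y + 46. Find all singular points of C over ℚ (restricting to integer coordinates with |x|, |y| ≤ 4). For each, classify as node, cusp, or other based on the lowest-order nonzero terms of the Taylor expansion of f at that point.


Singular points: {(3, -1)}; classification: cusp.

Compute partial derivatives:
  f_x = -6*x**2 - 2*x*y + 34*x + 6*y - 48.
  f_y = -x**2 + 6*x + 2*y - 7.
Scan x_0 ∈ {−4, ..., 4}. For each x_0, f_y(x_0, y) is a polynomial in y; find its integer roots y ∈ {−4, ..., 4}, then test f_x and f at those candidates.
  x = -4: f_y(-4, y) = 2*y - 47; no integer root y with |y| ≤ 4.
  x = -3: f_y(-3, y) = 2*y - 34; no integer root y with |y| ≤ 4.
  x = -2: f_y(-2, y) = 2*y - 23; no integer root y with |y| ≤ 4.
  x = -1: f_y(-1, y) = 2*y - 14; no integer root y with |y| ≤ 4.
  x = 0: f_y(0, y) = 2*y - 7; no integer root y with |y| ≤ 4.
  x = 1: f_y(1, y) = 2*y - 2; vanishes at y ∈ {1}. (1, 1): f_x = -16 ≠ 0.
  x = 2: f_y(2, y) = 2*y + 1; no integer root y with |y| ≤ 4.
  x = 3: f_y(3, y) = 2*y + 2; vanishes at y ∈ {-1}. (3, -1): f_x = 0, f = 0 — SINGULAR.
  x = 4: f_y(4, y) = 2*y + 1; no integer root y with |y| ≤ 4.
Only singular point on the grid: (3, -1).
Classify: substitute x = 3 + u, y = -1 + v and expand: f = -2*u**3 - u**2*v + v**2.
No constant or linear terms (consistent with a singular point). Quadratic part: v**2. Cubic part: -2*u**3 - u**2*v.
The quadratic part v**2 is a perfect square, so there is a single (double) tangent line v = 0, i.e. y = -1. Restricting the cubic part to that line (v = 0) leaves -2*u**3 ≠ 0, so f is not divisible by v and the branch is v² ≈ 2*u**3 to lowest order — this is a cusp.
Classification: cusp.


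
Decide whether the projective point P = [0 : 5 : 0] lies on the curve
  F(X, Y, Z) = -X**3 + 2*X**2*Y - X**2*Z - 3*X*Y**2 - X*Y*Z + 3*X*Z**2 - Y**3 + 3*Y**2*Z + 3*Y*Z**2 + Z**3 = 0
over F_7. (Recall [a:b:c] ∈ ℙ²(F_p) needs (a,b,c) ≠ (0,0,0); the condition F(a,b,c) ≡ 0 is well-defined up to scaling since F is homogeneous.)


F(0,5,0) ≡ 1 (mod 7); P is NOT on the curve.

Evaluate F(0, 5, 0) term-by-term (mod 7).
  -X**3 ↦ -1·0·1·1 = 0
  2*X**2*Y ↦ 2·0·5·1 = 0
  -X**2*Z ↦ -1·0·1·0 = 0
  -3*X*Y**2 ↦ -3·0·25·1 = 0
  -X*Y*Z ↦ -1·0·5·0 = 0
  3*X*Z**2 ↦ 3·0·1·0 = 0
  -Y**3 ↦ -1·1·125·1 = -125
  3*Y**2*Z ↦ 3·1·25·0 = 0
  3*Y*Z**2 ↦ 3·1·5·0 = 0
  Z**3 ↦ 1·1·1·0 = 0
Sum: F(0, 5, 0) = (0) + (0) + (0) + (0) + (0) + (0) + (-125) + (0) + (0) + (0) = -125.
Reducing mod 7: -125 ≡ 1 (mod 7).
Since F(a, b, c) ≡ 1 ≠ 0 (mod 7), P does NOT lie on the curve.


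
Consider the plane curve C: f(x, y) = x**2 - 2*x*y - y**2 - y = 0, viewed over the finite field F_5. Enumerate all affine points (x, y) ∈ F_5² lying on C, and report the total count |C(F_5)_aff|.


Affine F_5-points: {(0, 0), (0, 4), (2, 2), (2, 3), (3, 4), (4, 3)}; count = 6.

For each of the 25 pairs (x, y) ∈ F_5², evaluate f(x, y) mod 5. Record the zeros.
  x = 0: [0↦0, 1↦3, 2↦4, 3↦3, 4↦0]  zeros at y ∈ {0, 4}
  x = 1: [0↦1, 1↦2, 2↦1, 3↦3, 4↦3]  zeros at y ∈ ∅
  x = 2: [0↦4, 1↦3, 2↦0, 3↦0, 4↦3]  zeros at y ∈ {2, 3}
  x = 3: [0↦4, 1↦1, 2↦1, 3↦4, 4↦0]  zeros at y ∈ {4}
  x = 4: [0↦1, 1↦1, 2↦4, 3↦0, 4↦4]  zeros at y ∈ {3}
Collecting zeros: affine points = {(0, 0), (0, 4), (2, 2), (2, 3), (3, 4), (4, 3)}.
Total count |C(F_5)_aff| = 6.


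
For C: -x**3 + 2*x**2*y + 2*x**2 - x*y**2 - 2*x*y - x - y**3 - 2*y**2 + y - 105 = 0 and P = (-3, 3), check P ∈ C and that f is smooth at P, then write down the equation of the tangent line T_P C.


Tangent line at P: -91*x + 4*y - 285 = 0.

Step 1: f(-3, 3) = 0, so P lies on C.
Step 2: partial derivatives
  f_x(x, y) = -3*x**2 + 4*x*y + 4*x - y**2 - 2*y - 1, f_y(x, y) = 2*x**2 - 2*x*y - 2*x - 3*y**2 - 4*y + 1.
  f_x(P) = -91, f_y(P) = 4 (gradient nonzero, so P is smooth).
Step 3: tangent line at P: -91·(x − -3) + 4·(y − 3) = 0.
Expanding: -91*x + 4*y - 285 = 0.


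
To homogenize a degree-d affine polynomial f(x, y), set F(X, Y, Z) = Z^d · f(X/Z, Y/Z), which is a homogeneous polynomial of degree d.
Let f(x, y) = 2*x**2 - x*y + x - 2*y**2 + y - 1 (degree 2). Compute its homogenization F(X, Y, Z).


F(X, Y, Z) = 2*X**2 - X*Y + X*Z - 2*Y**2 + Y*Z - Z**2

deg(f) = 2.
Substitute x = X/Z, y = Y/Z into f, then multiply by Z^2.
  monomial 2·x^2·y^0 ↦ 2·X^2·Y^0·Z^0.
  monomial -1·x^1·y^1 ↦ -1·X^1·Y^1·Z^0.
  monomial 1·x^1·y^0 ↦ 1·X^1·Y^0·Z^1.
  monomial -2·x^0·y^2 ↦ -2·X^0·Y^2·Z^0.
  monomial 1·x^0·y^1 ↦ 1·X^0·Y^1·Z^1.
  monomial -1·x^0·y^0 ↦ -1·X^0·Y^0·Z^2.
Collecting: F(X, Y, Z) = 2*X**2 - X*Y + X*Z - 2*Y**2 + Y*Z - Z**2.


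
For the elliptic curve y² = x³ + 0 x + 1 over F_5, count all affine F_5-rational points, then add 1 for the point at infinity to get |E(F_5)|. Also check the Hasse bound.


Affine points = {(0, 1), (0, 4), (2, 2), (2, 3), (4, 0)}; affine count = 5; |E(F_5)| = 6.

Discriminant check: Δ ∝ 4a³ + 27b² = 4·0³ + 27·1² = 4·0 + 27·1 ≡ 2 (mod 5). Nonzero ⇒ E is nonsingular.
For each x ∈ F_5, compute rhs = x³ + 0·x + 1 mod 5, then count y ∈ F_5 with y² ≡ rhs.
  x = 0: rhs = 1, matching y values: 1, 4 (2 points).
  x = 1: rhs = 2, matching y values: none (0 points).
  x = 2: rhs = 4, matching y values: 2, 3 (2 points).
  x = 3: rhs = 3, matching y values: none (0 points).
  x = 4: rhs = 0, matching y values: 0 (1 points).
Total affine count: 5.
Full point count |E(F_5)| = 5 + 1 = 6.
Hasse bound: |6 − (5+1)| = |0| = 0 ≤ 2√5 ≈ 4.4721 ✓.


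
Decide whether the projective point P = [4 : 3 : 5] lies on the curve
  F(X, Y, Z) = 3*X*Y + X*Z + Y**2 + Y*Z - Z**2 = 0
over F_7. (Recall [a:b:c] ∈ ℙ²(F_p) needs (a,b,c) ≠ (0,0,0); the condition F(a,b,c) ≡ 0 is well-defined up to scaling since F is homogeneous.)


F(4,3,5) ≡ 6 (mod 7); P is NOT on the curve.

Evaluate F(4, 3, 5) term-by-term (mod 7).
  3*X*Y ↦ 3·4·3·1 = 36
  X*Z ↦ 1·4·1·5 = 20
  Y**2 ↦ 1·1·9·1 = 9
  Y*Z ↦ 1·1·3·5 = 15
  -Z**2 ↦ -1·1·1·25 = -25
Sum: F(4, 3, 5) = (36) + (20) + (9) + (15) + (-25) = 55.
Reducing mod 7: 55 ≡ 6 (mod 7).
Since F(a, b, c) ≡ 6 ≠ 0 (mod 7), P does NOT lie on the curve.


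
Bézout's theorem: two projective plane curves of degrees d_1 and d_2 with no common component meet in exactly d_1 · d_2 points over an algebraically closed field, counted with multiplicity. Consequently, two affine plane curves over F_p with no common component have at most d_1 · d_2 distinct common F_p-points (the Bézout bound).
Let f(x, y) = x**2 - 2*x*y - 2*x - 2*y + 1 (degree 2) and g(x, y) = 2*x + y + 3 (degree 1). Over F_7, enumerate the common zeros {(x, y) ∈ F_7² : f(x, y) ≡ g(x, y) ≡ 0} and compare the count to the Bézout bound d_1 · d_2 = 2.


Common zeros: {(0, 4), (4, 3)}; count = 2; Bézout bound = 2.

deg(f) = 2, deg(g) = 1, so Bézout bound = 2.
Scan x ∈ F_7. For each x, list the y ∈ F_7 with f(x, y) ≡ 0 and those with g(x, y) ≡ 0 (mod 7); the common zeros in that column are the intersection.
  x = 0: f ≡ 0 at y ∈ {4}; g ≡ 0 at y ∈ {4}; common: {4}.
  x = 1: f ≡ 0 at y ∈ {0}; g ≡ 0 at y ∈ {2}; common: ∅.
  x = 2: f ≡ 0 at y ∈ {6}; g ≡ 0 at y ∈ {0}; common: ∅.
  x = 3: f ≡ 0 at y ∈ {4}; g ≡ 0 at y ∈ {5}; common: ∅.
  x = 4: f ≡ 0 at y ∈ {3}; g ≡ 0 at y ∈ {3}; common: {3}.
  x = 5: f ≡ 0 at y ∈ {6}; g ≡ 0 at y ∈ {1}; common: ∅.
  x = 6: f ≡ 0 at y ∈ ∅; g ≡ 0 at y ∈ {6}; common: ∅.
Collecting: common zeros = {(0, 4), (4, 3)}, so the count is 2.
Comparison with the Bézout bound: 2 ≤ 2 = deg(f)·deg(g), as expected for curves with no common component (the bound is attained).


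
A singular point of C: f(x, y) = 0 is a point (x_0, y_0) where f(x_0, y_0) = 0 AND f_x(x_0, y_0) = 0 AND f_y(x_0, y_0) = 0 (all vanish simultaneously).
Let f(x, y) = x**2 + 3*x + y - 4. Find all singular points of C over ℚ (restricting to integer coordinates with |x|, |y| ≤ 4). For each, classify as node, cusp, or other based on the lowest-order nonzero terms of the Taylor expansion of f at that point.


No singular points in the scanned grid; C is smooth there.

Compute partial derivatives:
  f_x = 2*x + 3.
  f_y = 1.
f_y = 1 is a nonzero constant, so f_y never vanishes: no point (x, y) can satisfy f = f_x = f_y = 0. In particular no (x, y) ∈ {−4, ..., 4}² is singular; the curve is smooth.


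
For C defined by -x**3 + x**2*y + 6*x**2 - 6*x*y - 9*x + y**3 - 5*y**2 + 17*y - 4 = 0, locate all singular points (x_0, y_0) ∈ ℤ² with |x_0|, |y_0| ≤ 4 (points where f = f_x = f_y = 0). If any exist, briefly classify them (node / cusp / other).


Singular points: {(3, 2)}; classification: node.

Compute partial derivatives:
  f_x = -3*x**2 + 2*x*y + 12*x - 6*y - 9.
  f_y = x**2 - 6*x + 3*y**2 - 10*y + 17.
Scan x_0 ∈ {−4, ..., 4}. For each x_0, f_y(x_0, y) is a polynomial in y; find its integer roots y ∈ {−4, ..., 4}, then test f_x and f at those candidates.
  x = -4: f_y(-4, y) = 3*y**2 - 10*y + 57; no integer root y with |y| ≤ 4.
  x = -3: f_y(-3, y) = 3*y**2 - 10*y + 44; no integer root y with |y| ≤ 4.
  x = -2: f_y(-2, y) = 3*y**2 - 10*y + 33; no integer root y with |y| ≤ 4.
  x = -1: f_y(-1, y) = 3*y**2 - 10*y + 24; no integer root y with |y| ≤ 4.
  x = 0: f_y(0, y) = 3*y**2 - 10*y + 17; no integer root y with |y| ≤ 4.
  x = 1: f_y(1, y) = 3*y**2 - 10*y + 12; no integer root y with |y| ≤ 4.
  x = 2: f_y(2, y) = 3*y**2 - 10*y + 9; no integer root y with |y| ≤ 4.
  x = 3: f_y(3, y) = 3*y**2 - 10*y + 8; vanishes at y ∈ {2}. (3, 2): f_x = 0, f = 0 — SINGULAR.
  x = 4: f_y(4, y) = 3*y**2 - 10*y + 9; no integer root y with |y| ≤ 4.
Only singular point on the grid: (3, 2).
Classify: substitute x = 3 + u, y = 2 + v and expand: f = -u**3 + u**2*v - u**2 + v**3 + v**2.
No constant or linear terms (consistent with a singular point). Quadratic part: -u**2 + v**2. Cubic part: -u**3 + u**2*v + v**3.
The quadratic part v**2 - u**2 = (v − u)(v + u) splits into two distinct linear factors, so there are two distinct tangent lines y − 2 = ±(x − 3) — this is a node (ordinary double point).
Classification: node.


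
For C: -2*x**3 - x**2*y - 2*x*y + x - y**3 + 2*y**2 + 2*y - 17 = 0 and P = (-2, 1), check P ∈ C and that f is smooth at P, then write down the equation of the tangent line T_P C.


Tangent line at P: -21*x + 3*y - 45 = 0.

Step 1: f(-2, 1) = 0, so P lies on C.
Step 2: partial derivatives
  f_x(x, y) = -6*x**2 - 2*x*y - 2*y + 1, f_y(x, y) = -x**2 - 2*x - 3*y**2 + 4*y + 2.
  f_x(P) = -21, f_y(P) = 3 (gradient nonzero, so P is smooth).
Step 3: tangent line at P: -21·(x − -2) + 3·(y − 1) = 0.
Expanding: -21*x + 3*y - 45 = 0.


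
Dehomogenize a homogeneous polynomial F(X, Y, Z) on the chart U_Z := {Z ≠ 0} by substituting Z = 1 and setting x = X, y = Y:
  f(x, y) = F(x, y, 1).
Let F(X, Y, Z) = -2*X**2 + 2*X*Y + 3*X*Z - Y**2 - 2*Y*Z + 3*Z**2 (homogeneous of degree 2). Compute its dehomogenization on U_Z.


f(x, y) = -2*x**2 + 2*x*y + 3*x - y**2 - 2*y + 3

On U_Z we set Z = 1. Each monomial c·X^i·Y^j·Z^k in F becomes c·x^i·y^j·1^k = c·x^i·y^j.
Substituting Z = 1: F(X, Y, 1) = -2*x**2 + 2*x*y + 3*x - y**2 - 2*y + 3.
Note: deg(f) ≤ deg(F) = 2; strict inequality happens when F is divisible by Z (lost terms).


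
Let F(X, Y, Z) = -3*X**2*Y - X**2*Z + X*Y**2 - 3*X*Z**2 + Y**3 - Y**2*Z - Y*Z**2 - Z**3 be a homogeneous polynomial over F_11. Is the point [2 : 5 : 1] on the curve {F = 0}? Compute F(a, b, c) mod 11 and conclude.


F(2,5,1) ≡ 8 (mod 11); P is NOT on the curve.

Evaluate F(2, 5, 1) term-by-term (mod 11).
  -3*X**2*Y ↦ -3·4·5·1 = -60
  -X**2*Z ↦ -1·4·1·1 = -4
  X*Y**2 ↦ 1·2·25·1 = 50
  -3*X*Z**2 ↦ -3·2·1·1 = -6
  Y**3 ↦ 1·1·125·1 = 125
  -Y**2*Z ↦ -1·1·25·1 = -25
  -Y*Z**2 ↦ -1·1·5·1 = -5
  -Z**3 ↦ -1·1·1·1 = -1
Sum: F(2, 5, 1) = (-60) + (-4) + (50) + (-6) + (125) + (-25) + (-5) + (-1) = 74.
Reducing mod 11: 74 ≡ 8 (mod 11).
Since F(a, b, c) ≡ 8 ≠ 0 (mod 11), P does NOT lie on the curve.


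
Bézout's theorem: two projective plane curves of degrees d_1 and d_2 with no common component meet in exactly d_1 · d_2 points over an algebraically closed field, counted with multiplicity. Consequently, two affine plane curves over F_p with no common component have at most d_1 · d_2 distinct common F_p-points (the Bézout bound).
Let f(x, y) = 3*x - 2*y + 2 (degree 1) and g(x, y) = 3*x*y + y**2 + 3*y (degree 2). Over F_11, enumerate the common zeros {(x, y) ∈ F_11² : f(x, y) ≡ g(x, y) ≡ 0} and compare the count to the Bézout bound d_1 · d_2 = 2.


Common zeros: {(3, 0), (4, 7)}; count = 2; Bézout bound = 2.

deg(f) = 1, deg(g) = 2, so Bézout bound = 2.
Scan x ∈ F_11. For each x, list the y ∈ F_11 with f(x, y) ≡ 0 and those with g(x, y) ≡ 0 (mod 11); the common zeros in that column are the intersection.
  x = 0: f ≡ 0 at y ∈ {1}; g ≡ 0 at y ∈ {0, 8}; common: ∅.
  x = 1: f ≡ 0 at y ∈ {8}; g ≡ 0 at y ∈ {0, 5}; common: ∅.
  x = 2: f ≡ 0 at y ∈ {4}; g ≡ 0 at y ∈ {0, 2}; common: ∅.
  x = 3: f ≡ 0 at y ∈ {0}; g ≡ 0 at y ∈ {0, 10}; common: {0}.
  x = 4: f ≡ 0 at y ∈ {7}; g ≡ 0 at y ∈ {0, 7}; common: {7}.
  x = 5: f ≡ 0 at y ∈ {3}; g ≡ 0 at y ∈ {0, 4}; common: ∅.
  x = 6: f ≡ 0 at y ∈ {10}; g ≡ 0 at y ∈ {0, 1}; common: ∅.
  x = 7: f ≡ 0 at y ∈ {6}; g ≡ 0 at y ∈ {0, 9}; common: ∅.
  x = 8: f ≡ 0 at y ∈ {2}; g ≡ 0 at y ∈ {0, 6}; common: ∅.
  x = 9: f ≡ 0 at y ∈ {9}; g ≡ 0 at y ∈ {0, 3}; common: ∅.
  x = 10: f ≡ 0 at y ∈ {5}; g ≡ 0 at y ∈ {0}; common: ∅.
Collecting: common zeros = {(3, 0), (4, 7)}, so the count is 2.
Comparison with the Bézout bound: 2 ≤ 2 = deg(f)·deg(g), as expected for curves with no common component (the bound is attained).


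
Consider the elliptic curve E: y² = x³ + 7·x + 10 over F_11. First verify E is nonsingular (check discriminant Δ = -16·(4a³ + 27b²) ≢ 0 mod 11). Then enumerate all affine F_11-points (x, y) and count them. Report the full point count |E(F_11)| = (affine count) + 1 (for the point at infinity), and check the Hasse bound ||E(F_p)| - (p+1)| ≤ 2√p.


Affine points = {(3, 5), (3, 6), (4, 5), (4, 6), (5, 4), (5, 7), (6, 2), (6, 9)}; affine count = 8; |E(F_11)| = 9.

Discriminant check: Δ ∝ 4a³ + 27b² = 4·7³ + 27·10² = 4·343 + 27·100 ≡ 2 (mod 11). Nonzero ⇒ E is nonsingular.
For each x ∈ F_11, compute rhs = x³ + 7·x + 10 mod 11, then count y ∈ F_11 with y² ≡ rhs.
  x = 0: rhs = 10, matching y values: none (0 points).
  x = 1: rhs = 7, matching y values: none (0 points).
  x = 2: rhs = 10, matching y values: none (0 points).
  x = 3: rhs = 3, matching y values: 5, 6 (2 points).
  x = 4: rhs = 3, matching y values: 5, 6 (2 points).
  x = 5: rhs = 5, matching y values: 4, 7 (2 points).
  x = 6: rhs = 4, matching y values: 2, 9 (2 points).
  x = 7: rhs = 6, matching y values: none (0 points).
  x = 8: rhs = 6, matching y values: none (0 points).
  x = 9: rhs = 10, matching y values: none (0 points).
  x = 10: rhs = 2, matching y values: none (0 points).
Total affine count: 8.
Full point count |E(F_11)| = 8 + 1 = 9.
Hasse bound: |9 − (11+1)| = |-3| = 3 ≤ 2√11 ≈ 6.6332 ✓.


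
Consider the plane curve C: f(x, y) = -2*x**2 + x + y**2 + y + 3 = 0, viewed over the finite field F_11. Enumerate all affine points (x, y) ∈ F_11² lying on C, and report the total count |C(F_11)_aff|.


Affine F_11-points: {(0, 5), (1, 4), (1, 6), (3, 3), (3, 7), (5, 4), (5, 6), (6, 5), (7, 0), (7, 10), (10, 0), (10, 10)}; count = 12.

For each of the 121 pairs (x, y) ∈ F_11², evaluate f(x, y) mod 11. Record the zeros.
  x = 0: [0↦3, 1↦5, 2↦9, 3↦4, 4↦1, 5↦0, 6↦1, 7↦4, 8↦9, 9↦5, 10↦3]  zeros at y ∈ {5}
  x = 1: [0↦2, 1↦4, 2↦8, 3↦3, 4↦0, 5↦10, 6↦0, 7↦3, 8↦8, 9↦4, 10↦2]  zeros at y ∈ {4, 6}
  x = 2: [0↦8, 1↦10, 2↦3, 3↦9, 4↦6, 5↦5, 6↦6, 7↦9, 8↦3, 9↦10, 10↦8]  zeros at y ∈ ∅
  x = 3: [0↦10, 1↦1, 2↦5, 3↦0, 4↦8, 5↦7, 6↦8, 7↦0, 8↦5, 9↦1, 10↦10]  zeros at y ∈ {3, 7}
  x = 4: [0↦8, 1↦10, 2↦3, 3↦9, 4↦6, 5↦5, 6↦6, 7↦9, 8↦3, 9↦10, 10↦8]  zeros at y ∈ ∅
  x = 5: [0↦2, 1↦4, 2↦8, 3↦3, 4↦0, 5↦10, 6↦0, 7↦3, 8↦8, 9↦4, 10↦2]  zeros at y ∈ {4, 6}
  x = 6: [0↦3, 1↦5, 2↦9, 3↦4, 4↦1, 5↦0, 6↦1, 7↦4, 8↦9, 9↦5, 10↦3]  zeros at y ∈ {5}
  x = 7: [0↦0, 1↦2, 2↦6, 3↦1, 4↦9, 5↦8, 6↦9, 7↦1, 8↦6, 9↦2, 10↦0]  zeros at y ∈ {0, 10}
  x = 8: [0↦4, 1↦6, 2↦10, 3↦5, 4↦2, 5↦1, 6↦2, 7↦5, 8↦10, 9↦6, 10↦4]  zeros at y ∈ ∅
  x = 9: [0↦4, 1↦6, 2↦10, 3↦5, 4↦2, 5↦1, 6↦2, 7↦5, 8↦10, 9↦6, 10↦4]  zeros at y ∈ ∅
  x = 10: [0↦0, 1↦2, 2↦6, 3↦1, 4↦9, 5↦8, 6↦9, 7↦1, 8↦6, 9↦2, 10↦0]  zeros at y ∈ {0, 10}
Collecting zeros: affine points = {(0, 5), (1, 4), (1, 6), (3, 3), (3, 7), (5, 4), (5, 6), (6, 5), (7, 0), (7, 10), (10, 0), (10, 10)}.
Total count |C(F_11)_aff| = 12.


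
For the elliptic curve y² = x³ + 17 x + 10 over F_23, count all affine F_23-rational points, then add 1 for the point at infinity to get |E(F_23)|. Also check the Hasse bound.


Affine points = {(2, 11), (2, 12), (4, 2), (4, 21), (5, 6), (5, 17), (6, 11), (6, 12), (7, 9), (7, 14), (9, 8), (9, 15), (13, 6), (13, 17), (14, 5), (14, 18), (15, 11), (15, 12), (16, 10), (16, 13), (19, 4), (19, 19), (20, 1), (20, 22)}; affine count = 24; |E(F_23)| = 25.

Discriminant check: Δ ∝ 4a³ + 27b² = 4·17³ + 27·10² = 4·4913 + 27·100 ≡ 19 (mod 23). Nonzero ⇒ E is nonsingular.
For each x ∈ F_23, compute rhs = x³ + 17·x + 10 mod 23, then count y ∈ F_23 with y² ≡ rhs.
  x = 0: rhs = 10, matching y values: none (0 points).
  x = 1: rhs = 5, matching y values: none (0 points).
  x = 2: rhs = 6, matching y values: 11, 12 (2 points).
  x = 3: rhs = 19, matching y values: none (0 points).
  x = 4: rhs = 4, matching y values: 2, 21 (2 points).
  x = 5: rhs = 13, matching y values: 6, 17 (2 points).
  x = 6: rhs = 6, matching y values: 11, 12 (2 points).
  x = 7: rhs = 12, matching y values: 9, 14 (2 points).
  x = 8: rhs = 14, matching y values: none (0 points).
  x = 9: rhs = 18, matching y values: 8, 15 (2 points).
  x = 10: rhs = 7, matching y values: none (0 points).
  x = 11: rhs = 10, matching y values: none (0 points).
  x = 12: rhs = 10, matching y values: none (0 points).
  x = 13: rhs = 13, matching y values: 6, 17 (2 points).
  x = 14: rhs = 2, matching y values: 5, 18 (2 points).
  x = 15: rhs = 6, matching y values: 11, 12 (2 points).
  x = 16: rhs = 8, matching y values: 10, 13 (2 points).
  x = 17: rhs = 14, matching y values: none (0 points).
  x = 18: rhs = 7, matching y values: none (0 points).
  x = 19: rhs = 16, matching y values: 4, 19 (2 points).
  x = 20: rhs = 1, matching y values: 1, 22 (2 points).
  x = 21: rhs = 14, matching y values: none (0 points).
  x = 22: rhs = 15, matching y values: none (0 points).
Total affine count: 24.
Full point count |E(F_23)| = 24 + 1 = 25.
Hasse bound: |25 − (23+1)| = |1| = 1 ≤ 2√23 ≈ 9.5917 ✓.


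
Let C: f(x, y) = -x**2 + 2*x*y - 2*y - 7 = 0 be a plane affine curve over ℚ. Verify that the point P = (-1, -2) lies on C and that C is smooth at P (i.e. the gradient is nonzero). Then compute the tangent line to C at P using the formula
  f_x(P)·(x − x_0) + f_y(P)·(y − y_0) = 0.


Tangent line at P: -2*x - 4*y - 10 = 0.

Step 1: f(-1, -2) = 0, so P lies on C.
Step 2: partial derivatives
  f_x(x, y) = -2*x + 2*y, f_y(x, y) = 2*x - 2.
  f_x(P) = -2, f_y(P) = -4 (gradient nonzero, so P is smooth).
Step 3: tangent line at P: -2·(x − -1) + -4·(y − -2) = 0.
Expanding: -2*x - 4*y - 10 = 0.


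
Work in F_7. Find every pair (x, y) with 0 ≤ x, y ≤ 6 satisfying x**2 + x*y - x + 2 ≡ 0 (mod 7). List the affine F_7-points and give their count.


Affine F_7-points: {(1, 5), (2, 5), (3, 2), (4, 0), (5, 4), (6, 4)}; count = 6.

For each of the 49 pairs (x, y) ∈ F_7², evaluate f(x, y) mod 7. Record the zeros.
  x = 0: [0↦2, 1↦2, 2↦2, 3↦2, 4↦2, 5↦2, 6↦2]  zeros at y ∈ ∅
  x = 1: [0↦2, 1↦3, 2↦4, 3↦5, 4↦6, 5↦0, 6↦1]  zeros at y ∈ {5}
  x = 2: [0↦4, 1↦6, 2↦1, 3↦3, 4↦5, 5↦0, 6↦2]  zeros at y ∈ {5}
  x = 3: [0↦1, 1↦4, 2↦0, 3↦3, 4↦6, 5↦2, 6↦5]  zeros at y ∈ {2}
  x = 4: [0↦0, 1↦4, 2↦1, 3↦5, 4↦2, 5↦6, 6↦3]  zeros at y ∈ {0}
  x = 5: [0↦1, 1↦6, 2↦4, 3↦2, 4↦0, 5↦5, 6↦3]  zeros at y ∈ {4}
  x = 6: [0↦4, 1↦3, 2↦2, 3↦1, 4↦0, 5↦6, 6↦5]  zeros at y ∈ {4}
Collecting zeros: affine points = {(1, 5), (2, 5), (3, 2), (4, 0), (5, 4), (6, 4)}.
Total count |C(F_7)_aff| = 6.


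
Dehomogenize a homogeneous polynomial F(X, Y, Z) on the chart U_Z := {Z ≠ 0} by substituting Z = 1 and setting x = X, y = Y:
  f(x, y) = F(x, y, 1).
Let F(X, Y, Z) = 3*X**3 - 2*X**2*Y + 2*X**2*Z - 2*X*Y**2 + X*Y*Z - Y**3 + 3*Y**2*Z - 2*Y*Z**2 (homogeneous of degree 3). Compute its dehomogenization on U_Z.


f(x, y) = 3*x**3 - 2*x**2*y + 2*x**2 - 2*x*y**2 + x*y - y**3 + 3*y**2 - 2*y

On U_Z we set Z = 1. Each monomial c·X^i·Y^j·Z^k in F becomes c·x^i·y^j·1^k = c·x^i·y^j.
Substituting Z = 1: F(X, Y, 1) = 3*x**3 - 2*x**2*y + 2*x**2 - 2*x*y**2 + x*y - y**3 + 3*y**2 - 2*y.
Note: deg(f) ≤ deg(F) = 3; strict inequality happens when F is divisible by Z (lost terms).


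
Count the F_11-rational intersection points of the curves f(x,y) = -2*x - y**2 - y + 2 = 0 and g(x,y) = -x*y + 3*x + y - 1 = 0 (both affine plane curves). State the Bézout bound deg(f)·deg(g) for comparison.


Common zeros: {(0, 1)}; count = 1; Bézout bound = 4.

deg(f) = 2, deg(g) = 2, so Bézout bound = 4.
Scan x ∈ F_11. For each x, list the y ∈ F_11 with f(x, y) ≡ 0 and those with g(x, y) ≡ 0 (mod 11); the common zeros in that column are the intersection.
  x = 0: f ≡ 0 at y ∈ {1, 9}; g ≡ 0 at y ∈ {1}; common: {1}.
  x = 1: f ≡ 0 at y ∈ {0, 10}; g ≡ 0 at y ∈ ∅; common: ∅.
  x = 2: f ≡ 0 at y ∈ {4, 6}; g ≡ 0 at y ∈ {5}; common: ∅.
  x = 3: f ≡ 0 at y ∈ ∅; g ≡ 0 at y ∈ {4}; common: ∅.
  x = 4: f ≡ 0 at y ∈ ∅; g ≡ 0 at y ∈ {0}; common: ∅.
  x = 5: f ≡ 0 at y ∈ ∅; g ≡ 0 at y ∈ {9}; common: ∅.
  x = 6: f ≡ 0 at y ∈ {3, 7}; g ≡ 0 at y ∈ {10}; common: ∅.
  x = 7: f ≡ 0 at y ∈ ∅; g ≡ 0 at y ∈ {7}; common: ∅.
  x = 8: f ≡ 0 at y ∈ {5}; g ≡ 0 at y ∈ {8}; common: ∅.
  x = 9: f ≡ 0 at y ∈ {2, 8}; g ≡ 0 at y ∈ {6}; common: ∅.
  x = 10: f ≡ 0 at y ∈ ∅; g ≡ 0 at y ∈ {2}; common: ∅.
Collecting: common zeros = {(0, 1)}, so the count is 1.
Comparison with the Bézout bound: 1 ≤ 4 = deg(f)·deg(g), as expected for curves with no common component (the affine F_11-count falls short of the bound because intersections may lie at infinity, over extension fields, or carry multiplicity).


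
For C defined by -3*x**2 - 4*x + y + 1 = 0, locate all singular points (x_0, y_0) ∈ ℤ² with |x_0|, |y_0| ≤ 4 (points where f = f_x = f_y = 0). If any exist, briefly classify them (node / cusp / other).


No singular points in the scanned grid; C is smooth there.

Compute partial derivatives:
  f_x = -6*x - 4.
  f_y = 1.
f_y = 1 is a nonzero constant, so f_y never vanishes: no point (x, y) can satisfy f = f_x = f_y = 0. In particular no (x, y) ∈ {−4, ..., 4}² is singular; the curve is smooth.


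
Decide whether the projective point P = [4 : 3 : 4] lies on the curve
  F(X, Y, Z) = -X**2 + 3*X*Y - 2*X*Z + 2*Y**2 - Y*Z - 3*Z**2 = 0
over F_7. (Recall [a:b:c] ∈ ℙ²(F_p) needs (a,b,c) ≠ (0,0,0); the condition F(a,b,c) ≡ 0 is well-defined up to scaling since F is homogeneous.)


F(4,3,4) ≡ 2 (mod 7); P is NOT on the curve.

Evaluate F(4, 3, 4) term-by-term (mod 7).
  -X**2 ↦ -1·16·1·1 = -16
  3*X*Y ↦ 3·4·3·1 = 36
  -2*X*Z ↦ -2·4·1·4 = -32
  2*Y**2 ↦ 2·1·9·1 = 18
  -Y*Z ↦ -1·1·3·4 = -12
  -3*Z**2 ↦ -3·1·1·16 = -48
Sum: F(4, 3, 4) = (-16) + (36) + (-32) + (18) + (-12) + (-48) = -54.
Reducing mod 7: -54 ≡ 2 (mod 7).
Since F(a, b, c) ≡ 2 ≠ 0 (mod 7), P does NOT lie on the curve.


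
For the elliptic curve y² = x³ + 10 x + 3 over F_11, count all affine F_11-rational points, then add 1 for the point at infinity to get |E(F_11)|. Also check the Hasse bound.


Affine points = {(0, 5), (0, 6), (1, 5), (1, 6), (2, 3), (2, 8), (3, 4), (3, 7), (6, 2), (6, 9), (7, 3), (7, 8), (8, 1), (8, 10), (10, 5), (10, 6)}; affine count = 16; |E(F_11)| = 17.

Discriminant check: Δ ∝ 4a³ + 27b² = 4·10³ + 27·3² = 4·1000 + 27·9 ≡ 8 (mod 11). Nonzero ⇒ E is nonsingular.
For each x ∈ F_11, compute rhs = x³ + 10·x + 3 mod 11, then count y ∈ F_11 with y² ≡ rhs.
  x = 0: rhs = 3, matching y values: 5, 6 (2 points).
  x = 1: rhs = 3, matching y values: 5, 6 (2 points).
  x = 2: rhs = 9, matching y values: 3, 8 (2 points).
  x = 3: rhs = 5, matching y values: 4, 7 (2 points).
  x = 4: rhs = 8, matching y values: none (0 points).
  x = 5: rhs = 2, matching y values: none (0 points).
  x = 6: rhs = 4, matching y values: 2, 9 (2 points).
  x = 7: rhs = 9, matching y values: 3, 8 (2 points).
  x = 8: rhs = 1, matching y values: 1, 10 (2 points).
  x = 9: rhs = 8, matching y values: none (0 points).
  x = 10: rhs = 3, matching y values: 5, 6 (2 points).
Total affine count: 16.
Full point count |E(F_11)| = 16 + 1 = 17.
Hasse bound: |17 − (11+1)| = |5| = 5 ≤ 2√11 ≈ 6.6332 ✓.


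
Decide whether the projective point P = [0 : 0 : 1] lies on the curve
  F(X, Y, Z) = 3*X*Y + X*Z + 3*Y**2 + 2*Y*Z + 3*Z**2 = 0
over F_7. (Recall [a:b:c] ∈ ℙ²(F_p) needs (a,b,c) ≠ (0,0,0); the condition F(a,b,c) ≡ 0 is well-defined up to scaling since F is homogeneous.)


F(0,0,1) ≡ 3 (mod 7); P is NOT on the curve.

Evaluate F(0, 0, 1) term-by-term (mod 7).
  3*X*Y ↦ 3·0·0·1 = 0
  X*Z ↦ 1·0·1·1 = 0
  3*Y**2 ↦ 3·1·0·1 = 0
  2*Y*Z ↦ 2·1·0·1 = 0
  3*Z**2 ↦ 3·1·1·1 = 3
Sum: F(0, 0, 1) = (0) + (0) + (0) + (0) + (3) = 3.
Reducing mod 7: 3 ≡ 3 (mod 7).
Since F(a, b, c) ≡ 3 ≠ 0 (mod 7), P does NOT lie on the curve.


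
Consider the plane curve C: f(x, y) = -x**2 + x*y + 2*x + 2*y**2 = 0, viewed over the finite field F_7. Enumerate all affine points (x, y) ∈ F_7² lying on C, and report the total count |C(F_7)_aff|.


Affine F_7-points: {(0, 0), (1, 5), (2, 0), (2, 6), (6, 5), (6, 6)}; count = 6.

For each of the 49 pairs (x, y) ∈ F_7², evaluate f(x, y) mod 7. Record the zeros.
  x = 0: [0↦0, 1↦2, 2↦1, 3↦4, 4↦4, 5↦1, 6↦2]  zeros at y ∈ {0}
  x = 1: [0↦1, 1↦4, 2↦4, 3↦1, 4↦2, 5↦0, 6↦2]  zeros at y ∈ {5}
  x = 2: [0↦0, 1↦4, 2↦5, 3↦3, 4↦5, 5↦4, 6↦0]  zeros at y ∈ {0, 6}
  x = 3: [0↦4, 1↦2, 2↦4, 3↦3, 4↦6, 5↦6, 6↦3]  zeros at y ∈ ∅
  x = 4: [0↦6, 1↦5, 2↦1, 3↦1, 4↦5, 5↦6, 6↦4]  zeros at y ∈ ∅
  x = 5: [0↦6, 1↦6, 2↦3, 3↦4, 4↦2, 5↦4, 6↦3]  zeros at y ∈ ∅
  x = 6: [0↦4, 1↦5, 2↦3, 3↦5, 4↦4, 5↦0, 6↦0]  zeros at y ∈ {5, 6}
Collecting zeros: affine points = {(0, 0), (1, 5), (2, 0), (2, 6), (6, 5), (6, 6)}.
Total count |C(F_7)_aff| = 6.


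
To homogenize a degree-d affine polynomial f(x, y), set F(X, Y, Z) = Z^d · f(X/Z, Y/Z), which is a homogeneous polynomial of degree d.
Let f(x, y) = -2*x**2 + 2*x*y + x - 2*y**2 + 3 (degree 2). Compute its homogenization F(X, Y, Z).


F(X, Y, Z) = -2*X**2 + 2*X*Y + X*Z - 2*Y**2 + 3*Z**2

deg(f) = 2.
Substitute x = X/Z, y = Y/Z into f, then multiply by Z^2.
  monomial -2·x^2·y^0 ↦ -2·X^2·Y^0·Z^0.
  monomial 2·x^1·y^1 ↦ 2·X^1·Y^1·Z^0.
  monomial 1·x^1·y^0 ↦ 1·X^1·Y^0·Z^1.
  monomial -2·x^0·y^2 ↦ -2·X^0·Y^2·Z^0.
  monomial 3·x^0·y^0 ↦ 3·X^0·Y^0·Z^2.
Collecting: F(X, Y, Z) = -2*X**2 + 2*X*Y + X*Z - 2*Y**2 + 3*Z**2.


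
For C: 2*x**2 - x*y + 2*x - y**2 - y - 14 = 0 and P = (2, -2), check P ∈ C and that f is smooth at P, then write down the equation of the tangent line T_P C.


Tangent line at P: 12*x + y - 22 = 0.

Step 1: f(2, -2) = 0, so P lies on C.
Step 2: partial derivatives
  f_x(x, y) = 4*x - y + 2, f_y(x, y) = -x - 2*y - 1.
  f_x(P) = 12, f_y(P) = 1 (gradient nonzero, so P is smooth).
Step 3: tangent line at P: 12·(x − 2) + 1·(y − -2) = 0.
Expanding: 12*x + y - 22 = 0.


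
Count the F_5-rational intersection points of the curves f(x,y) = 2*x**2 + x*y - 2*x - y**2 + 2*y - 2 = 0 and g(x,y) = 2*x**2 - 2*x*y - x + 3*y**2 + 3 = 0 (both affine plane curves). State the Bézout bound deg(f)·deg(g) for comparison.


Common zeros: {(0, 3), (1, 1)}; count = 2; Bézout bound = 4.

deg(f) = 2, deg(g) = 2, so Bézout bound = 4.
Scan x ∈ F_5. For each x, list the y ∈ F_5 with f(x, y) ≡ 0 and those with g(x, y) ≡ 0 (mod 5); the common zeros in that column are the intersection.
  x = 0: f ≡ 0 at y ∈ {3, 4}; g ≡ 0 at y ∈ {2, 3}; common: {3}.
  x = 1: f ≡ 0 at y ∈ {1, 2}; g ≡ 0 at y ∈ {1, 3}; common: {1}.
  x = 2: f ≡ 0 at y ∈ {1, 3}; g ≡ 0 at y ∈ ∅; common: ∅.
  x = 3: f ≡ 0 at y ∈ {0}; g ≡ 0 at y ∈ {1}; common: ∅.
  x = 4: f ≡ 0 at y ∈ {2, 4}; g ≡ 0 at y ∈ ∅; common: ∅.
Collecting: common zeros = {(0, 3), (1, 1)}, so the count is 2.
Comparison with the Bézout bound: 2 ≤ 4 = deg(f)·deg(g), as expected for curves with no common component (the affine F_5-count falls short of the bound because intersections may lie at infinity, over extension fields, or carry multiplicity).


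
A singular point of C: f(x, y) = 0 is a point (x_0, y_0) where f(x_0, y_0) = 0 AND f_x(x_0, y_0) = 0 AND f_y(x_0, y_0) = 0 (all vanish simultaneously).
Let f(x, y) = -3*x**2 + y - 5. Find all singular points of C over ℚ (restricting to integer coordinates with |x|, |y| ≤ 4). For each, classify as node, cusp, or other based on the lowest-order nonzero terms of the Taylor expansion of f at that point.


No singular points in the scanned grid; C is smooth there.

Compute partial derivatives:
  f_x = -6*x.
  f_y = 1.
f_y = 1 is a nonzero constant, so f_y never vanishes: no point (x, y) can satisfy f = f_x = f_y = 0. In particular no (x, y) ∈ {−4, ..., 4}² is singular; the curve is smooth.


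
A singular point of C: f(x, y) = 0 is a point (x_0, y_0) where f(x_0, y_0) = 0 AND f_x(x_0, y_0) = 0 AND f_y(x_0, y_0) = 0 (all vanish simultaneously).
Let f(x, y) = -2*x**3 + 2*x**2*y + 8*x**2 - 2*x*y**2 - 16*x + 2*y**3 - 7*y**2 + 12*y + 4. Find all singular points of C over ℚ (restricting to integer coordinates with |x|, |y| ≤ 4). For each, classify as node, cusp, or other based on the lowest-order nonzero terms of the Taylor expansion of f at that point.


Singular points: {(2, 2)}; classification: cusp.

Compute partial derivatives:
  f_x = -6*x**2 + 4*x*y + 16*x - 2*y**2 - 16.
  f_y = 2*x**2 - 4*x*y + 6*y**2 - 14*y + 12.
Scan x_0 ∈ {−4, ..., 4}. For each x_0, f_y(x_0, y) is a polynomial in y; find its integer roots y ∈ {−4, ..., 4}, then test f_x and f at those candidates.
  x = -4: f_y(-4, y) = 6*y**2 + 2*y + 44; no integer root y with |y| ≤ 4.
  x = -3: f_y(-3, y) = 6*y**2 - 2*y + 30; no integer root y with |y| ≤ 4.
  x = -2: f_y(-2, y) = 6*y**2 - 6*y + 20; no integer root y with |y| ≤ 4.
  x = -1: f_y(-1, y) = 6*y**2 - 10*y + 14; no integer root y with |y| ≤ 4.
  x = 0: f_y(0, y) = 6*y**2 - 14*y + 12; no integer root y with |y| ≤ 4.
  x = 1: f_y(1, y) = 6*y**2 - 18*y + 14; no integer root y with |y| ≤ 4.
  x = 2: f_y(2, y) = 6*y**2 - 22*y + 20; vanishes at y ∈ {2}. (2, 2): f_x = 0, f = 0 — SINGULAR.
  x = 3: f_y(3, y) = 6*y**2 - 26*y + 30; no integer root y with |y| ≤ 4.
  x = 4: f_y(4, y) = 6*y**2 - 30*y + 44; no integer root y with |y| ≤ 4.
Only singular point on the grid: (2, 2).
Classify: substitute x = 2 + u, y = 2 + v and expand: f = -2*u**3 + 2*u**2*v - 2*u*v**2 + 2*v**3 + v**2.
No constant or linear terms (consistent with a singular point). Quadratic part: v**2. Cubic part: -2*u**3 + 2*u**2*v - 2*u*v**2 + 2*v**3.
The quadratic part v**2 is a perfect square, so there is a single (double) tangent line v = 0, i.e. y = 2. Restricting the cubic part to that line (v = 0) leaves -2*u**3 ≠ 0, so f is not divisible by v and the branch is v² ≈ 2*u**3 to lowest order — this is a cusp.
Classification: cusp.


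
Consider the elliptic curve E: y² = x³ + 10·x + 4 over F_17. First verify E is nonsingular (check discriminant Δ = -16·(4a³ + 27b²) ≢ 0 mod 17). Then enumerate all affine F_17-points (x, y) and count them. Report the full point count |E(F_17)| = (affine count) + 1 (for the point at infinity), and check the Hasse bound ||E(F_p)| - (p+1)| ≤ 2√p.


Affine points = {(0, 2), (0, 15), (1, 7), (1, 10), (2, 7), (2, 10), (5, 3), (5, 14), (6, 5), (6, 12), (7, 3), (7, 14), (8, 1), (8, 16), (10, 4), (10, 13), (11, 0), (12, 4), (12, 13), (13, 6), (13, 11), (14, 7), (14, 10)}; affine count = 23; |E(F_17)| = 24.

Discriminant check: Δ ∝ 4a³ + 27b² = 4·10³ + 27·4² = 4·1000 + 27·16 ≡ 12 (mod 17). Nonzero ⇒ E is nonsingular.
For each x ∈ F_17, compute rhs = x³ + 10·x + 4 mod 17, then count y ∈ F_17 with y² ≡ rhs.
  x = 0: rhs = 4, matching y values: 2, 15 (2 points).
  x = 1: rhs = 15, matching y values: 7, 10 (2 points).
  x = 2: rhs = 15, matching y values: 7, 10 (2 points).
  x = 3: rhs = 10, matching y values: none (0 points).
  x = 4: rhs = 6, matching y values: none (0 points).
  x = 5: rhs = 9, matching y values: 3, 14 (2 points).
  x = 6: rhs = 8, matching y values: 5, 12 (2 points).
  x = 7: rhs = 9, matching y values: 3, 14 (2 points).
  x = 8: rhs = 1, matching y values: 1, 16 (2 points).
  x = 9: rhs = 7, matching y values: none (0 points).
  x = 10: rhs = 16, matching y values: 4, 13 (2 points).
  x = 11: rhs = 0, matching y values: 0 (1 points).
  x = 12: rhs = 16, matching y values: 4, 13 (2 points).
  x = 13: rhs = 2, matching y values: 6, 11 (2 points).
  x = 14: rhs = 15, matching y values: 7, 10 (2 points).
  x = 15: rhs = 10, matching y values: none (0 points).
  x = 16: rhs = 10, matching y values: none (0 points).
Total affine count: 23.
Full point count |E(F_17)| = 23 + 1 = 24.
Hasse bound: |24 − (17+1)| = |6| = 6 ≤ 2√17 ≈ 8.2462 ✓.


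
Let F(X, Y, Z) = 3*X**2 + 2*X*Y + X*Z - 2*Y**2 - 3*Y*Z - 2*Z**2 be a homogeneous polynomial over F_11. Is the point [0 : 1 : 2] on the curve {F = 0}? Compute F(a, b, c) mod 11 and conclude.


F(0,1,2) ≡ 6 (mod 11); P is NOT on the curve.

Evaluate F(0, 1, 2) term-by-term (mod 11).
  3*X**2 ↦ 3·0·1·1 = 0
  2*X*Y ↦ 2·0·1·1 = 0
  X*Z ↦ 1·0·1·2 = 0
  -2*Y**2 ↦ -2·1·1·1 = -2
  -3*Y*Z ↦ -3·1·1·2 = -6
  -2*Z**2 ↦ -2·1·1·4 = -8
Sum: F(0, 1, 2) = (0) + (0) + (0) + (-2) + (-6) + (-8) = -16.
Reducing mod 11: -16 ≡ 6 (mod 11).
Since F(a, b, c) ≡ 6 ≠ 0 (mod 11), P does NOT lie on the curve.


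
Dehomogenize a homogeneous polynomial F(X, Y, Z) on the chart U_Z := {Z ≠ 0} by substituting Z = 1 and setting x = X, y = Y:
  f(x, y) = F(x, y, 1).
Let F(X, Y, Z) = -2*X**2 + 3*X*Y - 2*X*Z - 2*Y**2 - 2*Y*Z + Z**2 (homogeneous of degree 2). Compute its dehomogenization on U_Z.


f(x, y) = -2*x**2 + 3*x*y - 2*x - 2*y**2 - 2*y + 1

On U_Z we set Z = 1. Each monomial c·X^i·Y^j·Z^k in F becomes c·x^i·y^j·1^k = c·x^i·y^j.
Substituting Z = 1: F(X, Y, 1) = -2*x**2 + 3*x*y - 2*x - 2*y**2 - 2*y + 1.
Note: deg(f) ≤ deg(F) = 2; strict inequality happens when F is divisible by Z (lost terms).


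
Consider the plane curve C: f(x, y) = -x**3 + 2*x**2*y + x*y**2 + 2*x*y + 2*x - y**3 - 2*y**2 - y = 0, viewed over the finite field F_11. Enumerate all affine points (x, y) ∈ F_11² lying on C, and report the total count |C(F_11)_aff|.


Affine F_11-points: {(0, 0), (0, 10), (2, 6), (3, 7), (3, 9), (4, 2), (7, 3)}; count = 7.

For each of the 121 pairs (x, y) ∈ F_11², evaluate f(x, y) mod 11. Record the zeros.
  x = 0: [0↦0, 1↦7, 2↦4, 3↦7, 4↦10, 5↦7, 6↦3, 7↦3, 8↦1, 9↦2, 10↦0]  zeros at y ∈ {0, 10}
  x = 1: [0↦1, 1↦2, 2↦6, 3↦7, 4↦10, 5↦9, 6↦9, 7↦4, 8↦10, 9↦10, 10↦9]  zeros at y ∈ ∅
  x = 2: [0↦7, 1↦6, 2↦10, 3↦2, 4↦9, 5↦3, 6↦0, 7↦5, 8↦1, 9↦4, 10↦8]  zeros at y ∈ {6}
  x = 3: [0↦1, 1↦2, 2↦10, 3↦8, 4↦1, 5↦5, 6↦3, 7↦0, 8↦1, 9↦0, 10↦2]  zeros at y ∈ {7, 9}
  x = 4: [0↦10, 1↦6, 2↦0, 3↦8, 4↦2, 5↦9, 6↦1, 7↦5, 8↦4, 9↦3, 10↦7]  zeros at y ∈ {2}
  x = 5: [0↦6, 1↦1, 2↦7, 3↦7, 4↦6, 5↦9, 6↦10, 7↦3, 8↦4, 9↦7, 10↦6]  zeros at y ∈ ∅
  x = 6: [0↦5, 1↦3, 2↦3, 3↦10, 4↦7, 5↦10, 6↦2, 7↦10, 8↦6, 9↦6, 10↦4]  zeros at y ∈ ∅
  x = 7: [0↦1, 1↦6, 2↦4, 3↦0, 4↦10, 5↦6, 6↦4, 7↦9, 8↦4, 9↦5, 10↦6]  zeros at y ∈ {3}
  x = 8: [0↦10, 1↦4, 2↦4, 3↦4, 4↦9, 5↦2, 6↦10, 7↦5, 8↦3, 9↦9, 10↦6]  zeros at y ∈ ∅
  x = 9: [0↦4, 1↦2, 2↦8, 3↦5, 4↦9, 5↦3, 6↦3, 7↦3, 8↦8, 9↦1, 10↦9]  zeros at y ∈ ∅
  x = 10: [0↦10, 1↦5, 2↦10, 3↦8, 4↦4, 5↦3, 6↦10, 7↦8, 8↦2, 9↦8, 10↦9]  zeros at y ∈ ∅
Collecting zeros: affine points = {(0, 0), (0, 10), (2, 6), (3, 7), (3, 9), (4, 2), (7, 3)}.
Total count |C(F_11)_aff| = 7.


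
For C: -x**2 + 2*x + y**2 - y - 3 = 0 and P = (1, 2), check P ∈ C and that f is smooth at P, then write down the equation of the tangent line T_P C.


Tangent line at P: 3*y - 6 = 0.

Step 1: f(1, 2) = 0, so P lies on C.
Step 2: partial derivatives
  f_x(x, y) = 2 - 2*x, f_y(x, y) = 2*y - 1.
  f_x(P) = 0, f_y(P) = 3 (gradient nonzero, so P is smooth).
Step 3: tangent line at P: 0·(x − 1) + 3·(y − 2) = 0.
Expanding: 3*y - 6 = 0.


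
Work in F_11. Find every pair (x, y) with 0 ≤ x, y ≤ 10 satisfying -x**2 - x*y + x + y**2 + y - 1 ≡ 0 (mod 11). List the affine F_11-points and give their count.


Affine F_11-points: {(0, 3), (0, 7), (1, 1), (1, 10), (5, 7), (5, 8), (9, 3), (9, 5), (10, 1), (10, 8)}; count = 10.

For each of the 121 pairs (x, y) ∈ F_11², evaluate f(x, y) mod 11. Record the zeros.
  x = 0: [0↦10, 1↦1, 2↦5, 3↦0, 4↦8, 5↦7, 6↦8, 7↦0, 8↦5, 9↦1, 10↦10]  zeros at y ∈ {3, 7}
  x = 1: [0↦10, 1↦0, 2↦3, 3↦8, 4↦4, 5↦2, 6↦2, 7↦4, 8↦8, 9↦3, 10↦0]  zeros at y ∈ {1, 10}
  x = 2: [0↦8, 1↦8, 2↦10, 3↦3, 4↦9, 5↦6, 6↦5, 7↦6, 8↦9, 9↦3, 10↦10]  zeros at y ∈ ∅
  x = 3: [0↦4, 1↦3, 2↦4, 3↦7, 4↦1, 5↦8, 6↦6, 7↦6, 8↦8, 9↦1, 10↦7]  zeros at y ∈ ∅
  x = 4: [0↦9, 1↦7, 2↦7, 3↦9, 4↦2, 5↦8, 6↦5, 7↦4, 8↦5, 9↦8, 10↦2]  zeros at y ∈ ∅
  x = 5: [0↦1, 1↦9, 2↦8, 3↦9, 4↦1, 5↦6, 6↦2, 7↦0, 8↦0, 9↦2, 10↦6]  zeros at y ∈ {7, 8}
  x = 6: [0↦2, 1↦9, 2↦7, 3↦7, 4↦9, 5↦2, 6↦8, 7↦5, 8↦4, 9↦5, 10↦8]  zeros at y ∈ ∅
  x = 7: [0↦1, 1↦7, 2↦4, 3↦3, 4↦4, 5↦7, 6↦1, 7↦8, 8↦6, 9↦6, 10↦8]  zeros at y ∈ ∅
  x = 8: [0↦9, 1↦3, 2↦10, 3↦8, 4↦8, 5↦10, 6↦3, 7↦9, 8↦6, 9↦5, 10↦6]  zeros at y ∈ ∅
  x = 9: [0↦4, 1↦8, 2↦3, 3↦0, 4↦10, 5↦0, 6↦3, 7↦8, 8↦4, 9↦2, 10↦2]  zeros at y ∈ {3, 5}
  x = 10: [0↦8, 1↦0, 2↦5, 3↦1, 4↦10, 5↦10, 6↦1, 7↦5, 8↦0, 9↦8, 10↦7]  zeros at y ∈ {1, 8}
Collecting zeros: affine points = {(0, 3), (0, 7), (1, 1), (1, 10), (5, 7), (5, 8), (9, 3), (9, 5), (10, 1), (10, 8)}.
Total count |C(F_11)_aff| = 10.


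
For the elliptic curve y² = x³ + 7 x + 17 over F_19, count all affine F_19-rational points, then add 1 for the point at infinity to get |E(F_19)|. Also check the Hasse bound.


Affine points = {(0, 6), (0, 13), (1, 5), (1, 14), (2, 1), (2, 18), (5, 5), (5, 14), (6, 3), (6, 16), (9, 7), (9, 12), (10, 2), (10, 17), (11, 0), (12, 9), (12, 10), (13, 5), (13, 14), (14, 3), (14, 16), (15, 1), (15, 18), (16, 8), (16, 11), (18, 3), (18, 16)}; affine count = 27; |E(F_19)| = 28.

Discriminant check: Δ ∝ 4a³ + 27b² = 4·7³ + 27·17² = 4·343 + 27·289 ≡ 17 (mod 19). Nonzero ⇒ E is nonsingular.
For each x ∈ F_19, compute rhs = x³ + 7·x + 17 mod 19, then count y ∈ F_19 with y² ≡ rhs.
  x = 0: rhs = 17, matching y values: 6, 13 (2 points).
  x = 1: rhs = 6, matching y values: 5, 14 (2 points).
  x = 2: rhs = 1, matching y values: 1, 18 (2 points).
  x = 3: rhs = 8, matching y values: none (0 points).
  x = 4: rhs = 14, matching y values: none (0 points).
  x = 5: rhs = 6, matching y values: 5, 14 (2 points).
  x = 6: rhs = 9, matching y values: 3, 16 (2 points).
  x = 7: rhs = 10, matching y values: none (0 points).
  x = 8: rhs = 15, matching y values: none (0 points).
  x = 9: rhs = 11, matching y values: 7, 12 (2 points).
  x = 10: rhs = 4, matching y values: 2, 17 (2 points).
  x = 11: rhs = 0, matching y values: 0 (1 points).
  x = 12: rhs = 5, matching y values: 9, 10 (2 points).
  x = 13: rhs = 6, matching y values: 5, 14 (2 points).
  x = 14: rhs = 9, matching y values: 3, 16 (2 points).
  x = 15: rhs = 1, matching y values: 1, 18 (2 points).
  x = 16: rhs = 7, matching y values: 8, 11 (2 points).
  x = 17: rhs = 14, matching y values: none (0 points).
  x = 18: rhs = 9, matching y values: 3, 16 (2 points).
Total affine count: 27.
Full point count |E(F_19)| = 27 + 1 = 28.
Hasse bound: |28 − (19+1)| = |8| = 8 ≤ 2√19 ≈ 8.7178 ✓.
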